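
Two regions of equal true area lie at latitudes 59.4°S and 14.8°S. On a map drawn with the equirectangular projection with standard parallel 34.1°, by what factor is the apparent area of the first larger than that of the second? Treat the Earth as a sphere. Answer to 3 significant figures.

In the equirectangular projection with standard parallel φ₀ = 34.1° (x = Rλ cos φ₀, y = Rφ), meridians are true-scale (h = 1) and the parallel scale is k = cos φ₀ / cos φ.
Areal scale at 59.4°: h·k = 1.000 × 1.627 = 1.627.
Areal scale at 14.8°: h·k = 1.000 × 0.8565 = 0.8565.
Ratio = 1.627/0.8565 ≈ 1.90.

1.90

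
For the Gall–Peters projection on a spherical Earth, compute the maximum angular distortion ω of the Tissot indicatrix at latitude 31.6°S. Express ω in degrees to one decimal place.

Gall–Peters is a cylindrical equal-area projection with standard parallels at ±45°. A cylindrical equal-area projection with standard parallel φ₀ has meridian scale h = cos φ / cos φ₀ and parallel scale k = cos φ₀ / cos φ (so areas are preserved, h·k = 1).
At 31.6°: h = 1.205, k = 0.8302; principal scales a = 1.205, b = 0.8302.
sin(ω/2) = (a − b)/(a + b) = 0.3743/2.035 = 0.1840, so ω = 2 arcsin(0.1840) ≈ 21.2°.

21.2°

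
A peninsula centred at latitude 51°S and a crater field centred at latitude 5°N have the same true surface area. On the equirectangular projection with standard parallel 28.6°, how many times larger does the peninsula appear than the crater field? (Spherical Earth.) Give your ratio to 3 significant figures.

1.58

With standard parallel φ₀ = 28.6°, the equirectangular projection gives x = Rλ cos φ₀, y = Rφ, so h = 1 and k = cos 28.6° / cos φ.
Areal scale at 51°: h·k = 1.000 × 1.395 = 1.395.
Areal scale at 5°: h·k = 1.000 × 0.8813 = 0.8813.
Ratio = 1.395/0.8813 ≈ 1.58.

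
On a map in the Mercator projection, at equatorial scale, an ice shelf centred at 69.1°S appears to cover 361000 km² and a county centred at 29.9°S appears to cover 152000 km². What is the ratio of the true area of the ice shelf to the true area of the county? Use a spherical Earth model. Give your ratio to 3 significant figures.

0.402

On Mercator the areal scale is sec²φ, so true area = apparent × cos²φ.
True area of ice shelf: 361000 × cos²(69.1°) = 361000 × 0.1273 = 45940 km².
True area of county: 152000 × cos²(29.9°) = 152000 × 0.7515 = 114200 km².
Ratio = 45940 / 114200 ≈ 0.402.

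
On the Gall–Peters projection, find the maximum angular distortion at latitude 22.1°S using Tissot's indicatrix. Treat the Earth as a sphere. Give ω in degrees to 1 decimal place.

30.6°

The Gall–Peters projection is cylindrical equal-area with φ₀ = 45°. A cylindrical equal-area projection with standard parallel φ₀ has meridian scale h = cos φ / cos φ₀ and parallel scale k = cos φ₀ / cos φ (so areas are preserved, h·k = 1).
At 22.1°: h = 1.310, k = 0.7632; principal scales a = 1.310, b = 0.7632.
sin(ω/2) = (a − b)/(a + b) = 0.5471/2.073 = 0.2639, so ω = 2 arcsin(0.2639) ≈ 30.6°.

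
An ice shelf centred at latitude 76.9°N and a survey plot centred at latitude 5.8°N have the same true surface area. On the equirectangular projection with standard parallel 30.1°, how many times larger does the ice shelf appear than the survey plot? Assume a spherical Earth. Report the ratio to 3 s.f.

4.39

The equidistant cylindrical projection with φ₀ = 30.1° has h = 1 (meridians true) and k = cos φ₀ / cos φ along parallels.
Areal scale at 76.9°: h·k = 1.000 × 3.817 = 3.817.
Areal scale at 5.8°: h·k = 1.000 × 0.8696 = 0.8696.
Ratio = 3.817/0.8696 ≈ 4.39.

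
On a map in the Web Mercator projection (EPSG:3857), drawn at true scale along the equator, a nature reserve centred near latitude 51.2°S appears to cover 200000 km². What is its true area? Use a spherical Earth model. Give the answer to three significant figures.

For Mercator, h = k = sec φ (a conformal cylindrical projection has a single point scale, 1/cos φ).
Areal scale = k² = sec²φ = 1/cos²(51.2°) = 1/0.6266² = 2.547.
True area = apparent / (areal scale) = 200000 / 2.547 ≈ 78500 km².

78500 km²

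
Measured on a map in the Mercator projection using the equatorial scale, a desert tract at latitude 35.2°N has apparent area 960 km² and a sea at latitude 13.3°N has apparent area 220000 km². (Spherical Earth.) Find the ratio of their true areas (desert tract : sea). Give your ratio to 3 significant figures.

Mercator's areal exaggeration is sec²φ; hence true area = (apparent area) · cos²φ.
True area of desert tract: 960 × cos²(35.2°) = 960 × 0.6677 = 641.0 km².
True area of sea: 220000 × cos²(13.3°) = 220000 × 0.9471 = 208400 km².
Ratio = 641.0 / 208400 ≈ 0.00308.

0.00308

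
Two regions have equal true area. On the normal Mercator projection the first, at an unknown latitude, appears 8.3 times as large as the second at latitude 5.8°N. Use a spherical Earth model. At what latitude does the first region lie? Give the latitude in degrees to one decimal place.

On Mercator, (apparent₁)/(apparent₂) = sec²φ₁ / sec²φ₂ when true areas are equal.
cos²φ₂ / cos²φ₁ = 8.3  ⇒  cos φ₁ = cos 5.8° / √8.3 = 0.9949/2.881 = 0.3453.
φ₁ = arccos(0.3453) ≈ 69.8°.

69.8°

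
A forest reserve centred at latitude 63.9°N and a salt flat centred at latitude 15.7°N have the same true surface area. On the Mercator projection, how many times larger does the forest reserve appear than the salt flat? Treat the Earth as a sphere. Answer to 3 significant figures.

Mercator areal scale is sec²φ.
At 63.9°: sec²(63.9°) = 1/0.4399² = 5.167.
At 15.7°: sec²(15.7°) = 1/0.9627² = 1.079.
Ratio = 5.167/1.079 = cos²(15.7°)/cos²(63.9°) ≈ 4.79.

4.79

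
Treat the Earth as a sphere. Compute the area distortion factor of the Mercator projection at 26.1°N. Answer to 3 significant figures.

1.24

The Mercator projection is conformal; its linear scale factor is the same in every direction and equals sec φ = 1/cos φ.
Areal scale = k² = sec²φ = 1/cos²(26.1°) = 1/0.8980² = 1.240.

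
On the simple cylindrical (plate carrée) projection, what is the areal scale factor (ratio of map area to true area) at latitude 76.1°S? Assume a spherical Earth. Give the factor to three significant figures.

4.16

Plate carrée maps x = Rλ, y = Rφ. The meridian scale is h = 1 and the parallel scale is k = 1/cos φ = sec φ.
Areal scale = h·k = 1 × sec φ; at 76.1°, h = 1.000, k = 4.163, so h·k = 4.163.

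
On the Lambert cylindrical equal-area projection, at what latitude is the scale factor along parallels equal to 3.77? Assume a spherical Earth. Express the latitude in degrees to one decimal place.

The Lambert cylindrical equal-area projection is the cylindrical equal-area projection with its standard parallel at the equator (φ₀ = 0). Cylindrical equal-area (φ₀ = 0°): h = cos φ / cos 0° along meridians, k = cos 0° / cos φ along parallels; h·k = 1.
k = cos φ₀ / cos φ = 3.77  ⇒  cos φ = cos 0° / 3.77 = 0.2653.
φ = arccos(0.2653) ≈ 74.6°.

74.6°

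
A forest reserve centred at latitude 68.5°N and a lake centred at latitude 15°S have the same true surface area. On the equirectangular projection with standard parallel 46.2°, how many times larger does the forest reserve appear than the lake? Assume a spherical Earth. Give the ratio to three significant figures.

The equidistant cylindrical projection with φ₀ = 46.2° has h = 1 (meridians true) and k = cos φ₀ / cos φ along parallels.
Areal scale at 68.5°: h·k = 1.000 × 1.889 = 1.889.
Areal scale at 15°: h·k = 1.000 × 0.7166 = 0.7166.
Ratio = 1.889/0.7166 ≈ 2.64.

2.64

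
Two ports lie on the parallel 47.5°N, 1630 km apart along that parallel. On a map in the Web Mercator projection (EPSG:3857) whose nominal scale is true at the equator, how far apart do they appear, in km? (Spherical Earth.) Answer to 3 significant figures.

The Mercator projection is conformal; its linear scale factor is the same in every direction and equals sec φ = 1/cos φ.
Along the parallel, k = sec 47.5° = 1/0.6756 = 1.480.
Map distance = 1630 × 1.480 ≈ 2410 km.

2410 km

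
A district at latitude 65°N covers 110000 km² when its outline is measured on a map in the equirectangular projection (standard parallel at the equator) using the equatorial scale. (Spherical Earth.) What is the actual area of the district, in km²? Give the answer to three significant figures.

46500 km²

Plate carrée maps x = Rλ, y = Rφ. The meridian scale is h = 1 and the parallel scale is k = 1/cos φ = sec φ.
Areal scale = h·k = 1 × sec φ; at 65°, h = 1.000, k = 2.366, so h·k = 2.366.
True area = apparent / (areal scale) = 110000 / 2.366 ≈ 46500 km².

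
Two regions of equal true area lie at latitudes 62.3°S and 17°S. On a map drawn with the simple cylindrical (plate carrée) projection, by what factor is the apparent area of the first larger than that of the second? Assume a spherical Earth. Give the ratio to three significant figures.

In the plate carrée (x = Rλ, y = Rφ), meridians are true-scale (h = 1) and parallels are stretched by k = sec φ.
Areal scale at 62.3°: h·k = 1.000 × 2.151 = 2.151.
Areal scale at 17°: h·k = 1.000 × 1.046 = 1.046.
Ratio = 2.151/1.046 ≈ 2.06.

2.06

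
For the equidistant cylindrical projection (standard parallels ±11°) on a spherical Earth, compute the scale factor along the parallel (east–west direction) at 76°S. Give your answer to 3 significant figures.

In the equirectangular projection with standard parallel φ₀ = 11° (x = Rλ cos φ₀, y = Rφ), meridians are true-scale (h = 1) and the parallel scale is k = cos φ₀ / cos φ.
k = cos 11° / cos 76° = 0.9816/0.2419 = 4.058.

4.06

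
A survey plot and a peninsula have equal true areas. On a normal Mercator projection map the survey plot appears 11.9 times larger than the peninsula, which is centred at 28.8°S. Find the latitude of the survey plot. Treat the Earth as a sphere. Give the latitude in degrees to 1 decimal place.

For equal true areas on Mercator, apparent areas scale as sec²φ, so the ratio is cos²φ₂ / cos²φ₁.
cos²φ₂ / cos²φ₁ = 11.9  ⇒  cos φ₁ = cos 28.8° / √11.9 = 0.8763/3.450 = 0.2540.
φ₁ = arccos(0.2540) ≈ 75.3°.

75.3°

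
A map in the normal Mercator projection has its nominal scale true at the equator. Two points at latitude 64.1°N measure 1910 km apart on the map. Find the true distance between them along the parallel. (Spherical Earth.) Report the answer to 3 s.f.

Mercator is conformal, so the point scale is isotropic: h = k = sec φ = 1/cos φ.
Along the parallel at 64.1°, map distances are exaggerated by k = sec 64.1° = 2.289.
True distance = 1910 / 2.289 = 1910 × cos 64.1° ≈ 834 km.

834 km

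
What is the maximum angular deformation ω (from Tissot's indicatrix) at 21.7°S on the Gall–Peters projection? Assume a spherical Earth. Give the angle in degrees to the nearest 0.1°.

30.9°

Gall–Peters is a cylindrical equal-area projection with standard parallels at ±45°. A cylindrical equal-area projection with standard parallel φ₀ has meridian scale h = cos φ / cos φ₀ and parallel scale k = cos φ₀ / cos φ (so areas are preserved, h·k = 1).
At 21.7°: h = 1.314, k = 0.7610; principal scales a = 1.314, b = 0.7610.
sin(ω/2) = (a − b)/(a + b) = 0.5530/2.075 = 0.2665, so ω = 2 arcsin(0.2665) ≈ 30.9°.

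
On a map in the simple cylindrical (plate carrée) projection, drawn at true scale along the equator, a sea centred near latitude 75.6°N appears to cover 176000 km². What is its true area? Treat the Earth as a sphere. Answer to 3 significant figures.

Plate carrée maps x = Rλ, y = Rφ. The meridian scale is h = 1 and the parallel scale is k = 1/cos φ = sec φ.
Areal scale = h·k = 1 × sec φ; at 75.6°, h = 1.000, k = 4.021, so h·k = 4.021.
True area = apparent / (areal scale) = 176000 / 4.021 ≈ 43800 km².

43800 km²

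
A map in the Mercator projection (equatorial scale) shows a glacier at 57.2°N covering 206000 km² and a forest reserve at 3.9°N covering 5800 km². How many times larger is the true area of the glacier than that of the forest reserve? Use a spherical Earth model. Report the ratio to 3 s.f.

Mercator's areal exaggeration is sec²φ; hence true area = (apparent area) · cos²φ.
True area of glacier: 206000 × cos²(57.2°) = 206000 × 0.2934 = 60450 km².
True area of forest reserve: 5800 × cos²(3.9°) = 5800 × 0.9954 = 5773 km².
Ratio = 60450 / 5773 ≈ 10.5.

10.5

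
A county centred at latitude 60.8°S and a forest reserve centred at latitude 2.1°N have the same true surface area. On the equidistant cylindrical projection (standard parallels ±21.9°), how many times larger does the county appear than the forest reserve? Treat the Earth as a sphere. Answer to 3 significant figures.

The equidistant cylindrical projection with φ₀ = 21.9° has h = 1 (meridians true) and k = cos φ₀ / cos φ along parallels.
Areal scale at 60.8°: h·k = 1.000 × 1.902 = 1.902.
Areal scale at 2.1°: h·k = 1.000 × 0.9285 = 0.9285.
Ratio = 1.902/0.9285 ≈ 2.05.

2.05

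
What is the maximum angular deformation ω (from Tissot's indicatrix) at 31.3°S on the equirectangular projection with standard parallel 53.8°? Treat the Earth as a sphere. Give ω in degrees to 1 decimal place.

With standard parallel φ₀ = 53.8°, the equirectangular projection gives x = Rλ cos φ₀, y = Rφ, so h = 1 and k = cos 53.8° / cos φ.
At 31.3°: h = 1.000, k = 0.6912; principal scales a = 1.000, b = 0.6912.
sin(ω/2) = (a − b)/(a + b) = 0.3088/1.691 = 0.1826, so ω = 2 arcsin(0.1826) ≈ 21.0°.

21.0°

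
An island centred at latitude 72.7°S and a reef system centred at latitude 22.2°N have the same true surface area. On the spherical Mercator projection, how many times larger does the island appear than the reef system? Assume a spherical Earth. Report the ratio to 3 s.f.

Mercator is conformal with k = sec φ, so areal scale = k² = sec²φ.
At 72.7°: sec²(72.7°) = 1/0.2974² = 11.31.
At 22.2°: sec²(22.2°) = 1/0.9259² = 1.167.
Ratio = 11.31/1.167 = cos²(22.2°)/cos²(72.7°) ≈ 9.69.

9.69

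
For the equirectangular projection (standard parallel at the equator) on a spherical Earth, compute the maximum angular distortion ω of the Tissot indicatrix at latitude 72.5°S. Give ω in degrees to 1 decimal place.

65.0°

For the equirectangular projection with φ₀ = 0 (plate carrée), h = 1 along meridians and k = sec φ along parallels.
At 72.5°: h = 1.000, k = 3.326; principal scales a = 3.326, b = 1.000.
sin(ω/2) = (a − b)/(a + b) = 2.326/4.326 = 0.5376, so ω = 2 arcsin(0.5376) ≈ 65.0°.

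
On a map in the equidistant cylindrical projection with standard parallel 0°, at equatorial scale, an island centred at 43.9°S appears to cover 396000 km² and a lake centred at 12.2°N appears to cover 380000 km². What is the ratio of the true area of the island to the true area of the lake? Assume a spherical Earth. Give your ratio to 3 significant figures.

On the plate carrée, areal scale = h·k = 1 × sec φ, so true area = apparent × cos φ.
True area of island: 396000 × cos(43.9°) = 396000 × 0.7206 = 285300 km².
True area of lake: 380000 × cos(12.2°) = 380000 × 0.9774 = 371400 km².
Ratio = 285300 / 371400 ≈ 0.768.

0.768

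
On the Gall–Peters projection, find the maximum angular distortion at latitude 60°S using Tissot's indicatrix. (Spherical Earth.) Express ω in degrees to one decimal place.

The Gall–Peters projection is cylindrical equal-area with φ₀ = 45°. For cylindrical equal-area with standard parallel φ₀, h = cos φ / cos φ₀ and k = cos φ₀ / cos φ, so h·k = 1.
At 60°: h = 0.7071, k = 1.414; principal scales a = 1.414, b = 0.7071.
sin(ω/2) = (a − b)/(a + b) = 0.7071/2.121 = 0.3333, so ω = 2 arcsin(0.3333) ≈ 38.9°.

38.9°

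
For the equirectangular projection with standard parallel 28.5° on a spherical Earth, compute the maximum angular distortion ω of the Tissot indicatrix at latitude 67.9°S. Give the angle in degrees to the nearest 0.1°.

The equidistant cylindrical projection with φ₀ = 28.5° has h = 1 (meridians true) and k = cos φ₀ / cos φ along parallels.
At 67.9°: h = 1.000, k = 2.336; principal scales a = 2.336, b = 1.000.
sin(ω/2) = (a − b)/(a + b) = 1.336/3.336 = 0.4005, so ω = 2 arcsin(0.4005) ≈ 47.2°.

47.2°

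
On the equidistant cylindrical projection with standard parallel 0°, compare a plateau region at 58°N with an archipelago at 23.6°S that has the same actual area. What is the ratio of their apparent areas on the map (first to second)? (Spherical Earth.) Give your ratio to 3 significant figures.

For the equirectangular projection with φ₀ = 0 (plate carrée), h = 1 along meridians and k = sec φ along parallels.
Areal scale at 58°: h·k = 1.000 × 1.887 = 1.887.
Areal scale at 23.6°: h·k = 1.000 × 1.091 = 1.091.
Ratio = 1.887/1.091 ≈ 1.73.

1.73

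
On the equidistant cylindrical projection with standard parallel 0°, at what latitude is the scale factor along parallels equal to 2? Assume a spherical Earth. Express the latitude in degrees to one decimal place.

Plate carrée: h = 1, k = sec φ along parallels.
sec φ = 2  ⇒  cos φ = 0.5000  ⇒  φ ≈ 60.0°.

60.0°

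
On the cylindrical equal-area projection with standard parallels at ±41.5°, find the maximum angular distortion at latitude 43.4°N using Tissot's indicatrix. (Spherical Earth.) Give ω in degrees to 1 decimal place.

Cylindrical equal-area (φ₀ = 41.5°): h = cos φ / cos 41.5° along meridians, k = cos 41.5° / cos φ along parallels; h·k = 1.
At 43.4°: h = 0.9701, k = 1.031; principal scales a = 1.031, b = 0.9701.
sin(ω/2) = (a − b)/(a + b) = 0.06069/2.001 = 0.03033, so ω = 2 arcsin(0.03033) ≈ 3.5°.

3.5°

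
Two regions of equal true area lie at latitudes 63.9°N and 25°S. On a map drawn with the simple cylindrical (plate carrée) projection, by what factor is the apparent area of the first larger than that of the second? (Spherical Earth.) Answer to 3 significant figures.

2.06

In the plate carrée (x = Rλ, y = Rφ), meridians are true-scale (h = 1) and parallels are stretched by k = sec φ.
Areal scale at 63.9°: h·k = 1.000 × 2.273 = 2.273.
Areal scale at 25°: h·k = 1.000 × 1.103 = 1.103.
Ratio = 2.273/1.103 ≈ 2.06.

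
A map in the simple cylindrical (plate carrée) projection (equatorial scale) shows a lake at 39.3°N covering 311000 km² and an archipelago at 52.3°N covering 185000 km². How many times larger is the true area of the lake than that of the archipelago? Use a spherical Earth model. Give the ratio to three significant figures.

2.13

On the plate carrée, areal scale = h·k = 1 × sec φ, so true area = apparent × cos φ.
True area of lake: 311000 × cos(39.3°) = 311000 × 0.7738 = 240700 km².
True area of archipelago: 185000 × cos(52.3°) = 185000 × 0.6115 = 113100 km².
Ratio = 240700 / 113100 ≈ 2.13.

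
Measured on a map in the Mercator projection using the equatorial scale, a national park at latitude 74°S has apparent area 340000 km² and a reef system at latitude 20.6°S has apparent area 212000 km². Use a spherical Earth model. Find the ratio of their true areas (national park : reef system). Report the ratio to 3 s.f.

On Mercator the areal scale is sec²φ, so true area = apparent × cos²φ.
True area of national park: 340000 × cos²(74°) = 340000 × 0.07598 = 25830 km².
True area of reef system: 212000 × cos²(20.6°) = 212000 × 0.8762 = 185800 km².
Ratio = 25830 / 185800 ≈ 0.139.

0.139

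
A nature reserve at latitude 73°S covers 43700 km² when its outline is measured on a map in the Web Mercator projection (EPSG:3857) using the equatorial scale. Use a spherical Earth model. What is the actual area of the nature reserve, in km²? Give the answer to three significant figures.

3740 km²

Mercator is conformal, so the point scale is isotropic: h = k = sec φ = 1/cos φ.
Areal scale = k² = sec²φ = 1/cos²(73°) = 1/0.2924² = 11.70.
True area = apparent / (areal scale) = 43700 / 11.70 ≈ 3740 km².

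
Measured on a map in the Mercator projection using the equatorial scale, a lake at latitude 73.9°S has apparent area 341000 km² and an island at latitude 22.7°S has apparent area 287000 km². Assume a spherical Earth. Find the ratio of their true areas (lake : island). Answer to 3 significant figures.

Since Mercator area scale is 1/cos²φ, the true area equals the apparent area multiplied by cos²φ.
True area of lake: 341000 × cos²(73.9°) = 341000 × 0.07690 = 26220 km².
True area of island: 287000 × cos²(22.7°) = 287000 × 0.8511 = 244300 km².
Ratio = 26220 / 244300 ≈ 0.107.

0.107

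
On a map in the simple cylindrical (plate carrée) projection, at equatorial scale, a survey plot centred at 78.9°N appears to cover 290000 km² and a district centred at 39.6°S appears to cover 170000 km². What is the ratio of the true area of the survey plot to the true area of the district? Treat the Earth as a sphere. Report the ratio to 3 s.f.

Plate carrée has h = 1 and k = sec φ, giving areal scale sec φ; true area = (apparent area) · cos φ.
True area of survey plot: 290000 × cos(78.9°) = 290000 × 0.1925 = 55830 km².
True area of district: 170000 × cos(39.6°) = 170000 × 0.7705 = 131000 km².
Ratio = 55830 / 131000 ≈ 0.426.

0.426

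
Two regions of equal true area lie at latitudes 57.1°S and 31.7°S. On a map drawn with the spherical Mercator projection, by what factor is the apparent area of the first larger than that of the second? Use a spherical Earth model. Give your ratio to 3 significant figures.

2.45

Mercator is conformal with k = sec φ, so areal scale = k² = sec²φ.
At 57.1°: sec²(57.1°) = 1/0.5432² = 3.389.
At 31.7°: sec²(31.7°) = 1/0.8508² = 1.381.
Ratio = 3.389/1.381 = cos²(31.7°)/cos²(57.1°) ≈ 2.45.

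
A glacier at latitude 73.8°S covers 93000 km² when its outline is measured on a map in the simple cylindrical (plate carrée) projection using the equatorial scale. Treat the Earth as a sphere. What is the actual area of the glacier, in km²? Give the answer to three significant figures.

For the equirectangular projection with φ₀ = 0 (plate carrée), h = 1 along meridians and k = sec φ along parallels.
Areal scale = h·k = 1 × sec φ; at 73.8°, h = 1.000, k = 3.584, so h·k = 3.584.
True area = apparent / (areal scale) = 93000 / 3.584 ≈ 25900 km².

25900 km²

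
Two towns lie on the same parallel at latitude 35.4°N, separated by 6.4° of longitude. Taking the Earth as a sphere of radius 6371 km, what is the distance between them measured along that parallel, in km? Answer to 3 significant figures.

580 km

Arc length along a parallel = R cos φ · Δλ (with Δλ in radians).
= 6371 × cos 35.4° × (6.4° × π/180) = 6371 × 0.8151 × 0.1117 ≈ 580 km.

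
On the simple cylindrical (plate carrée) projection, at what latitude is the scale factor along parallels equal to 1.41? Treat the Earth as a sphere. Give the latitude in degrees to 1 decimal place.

44.8°

Plate carrée: h = 1, k = sec φ along parallels.
sec φ = 1.41  ⇒  cos φ = 0.7092  ⇒  φ ≈ 44.8°.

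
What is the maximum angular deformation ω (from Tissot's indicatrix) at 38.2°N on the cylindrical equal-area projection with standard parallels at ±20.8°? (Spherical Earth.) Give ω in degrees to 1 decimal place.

For cylindrical equal-area with standard parallel φ₀, h = cos φ / cos φ₀ and k = cos φ₀ / cos φ, so h·k = 1.
At 38.2°: h = 0.8406, k = 1.190; principal scales a = 1.190, b = 0.8406.
sin(ω/2) = (a − b)/(a + b) = 0.3489/2.030 = 0.1719, so ω = 2 arcsin(0.1719) ≈ 19.8°.

19.8°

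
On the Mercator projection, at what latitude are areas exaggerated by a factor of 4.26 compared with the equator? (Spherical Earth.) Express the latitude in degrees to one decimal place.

61.0°

Mercator areal scale is sec²φ.
sec²φ = 4.26  ⇒  cos²φ = 0.2347  ⇒  cos φ = 0.4845.
φ = arccos(0.4845) ≈ 61.0°.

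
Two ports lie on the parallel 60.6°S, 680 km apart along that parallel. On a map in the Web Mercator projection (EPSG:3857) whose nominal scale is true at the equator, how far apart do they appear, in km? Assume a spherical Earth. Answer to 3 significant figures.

For Mercator, h = k = sec φ (a conformal cylindrical projection has a single point scale, 1/cos φ).
Along the parallel, k = sec 60.6° = 1/0.4909 = 2.037.
Map distance = 680 × 2.037 ≈ 1390 km.

1390 km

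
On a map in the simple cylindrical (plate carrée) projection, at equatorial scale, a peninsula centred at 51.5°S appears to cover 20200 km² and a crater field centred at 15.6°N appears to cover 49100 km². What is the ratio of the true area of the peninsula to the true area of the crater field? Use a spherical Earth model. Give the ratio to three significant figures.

0.266

Plate carrée has h = 1 and k = sec φ, giving areal scale sec φ; true area = (apparent area) · cos φ.
True area of peninsula: 20200 × cos(51.5°) = 20200 × 0.6225 = 12570 km².
True area of crater field: 49100 × cos(15.6°) = 49100 × 0.9632 = 47290 km².
Ratio = 12570 / 47290 ≈ 0.266.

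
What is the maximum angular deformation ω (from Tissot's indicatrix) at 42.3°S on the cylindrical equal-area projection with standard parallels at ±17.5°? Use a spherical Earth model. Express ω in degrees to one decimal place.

28.8°

A cylindrical equal-area projection with standard parallel φ₀ has meridian scale h = cos φ / cos φ₀ and parallel scale k = cos φ₀ / cos φ (so areas are preserved, h·k = 1).
At 42.3°: h = 0.7755, k = 1.289; principal scales a = 1.289, b = 0.7755.
sin(ω/2) = (a − b)/(a + b) = 0.5139/2.065 = 0.2489, so ω = 2 arcsin(0.2489) ≈ 28.8°.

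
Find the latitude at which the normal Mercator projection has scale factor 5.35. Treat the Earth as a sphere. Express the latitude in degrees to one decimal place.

79.2°

Mercator scale is k = sec φ = 1/cos φ.
1/cos φ = 5.35  ⇒  cos φ = 0.1869  ⇒  φ = arccos(0.1869) ≈ 79.2°.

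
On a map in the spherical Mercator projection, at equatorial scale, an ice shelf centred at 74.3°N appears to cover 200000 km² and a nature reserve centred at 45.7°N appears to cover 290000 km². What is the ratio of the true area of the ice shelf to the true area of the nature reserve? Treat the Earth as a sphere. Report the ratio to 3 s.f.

0.104

On Mercator the areal scale is sec²φ, so true area = apparent × cos²φ.
True area of ice shelf: 200000 × cos²(74.3°) = 200000 × 0.07322 = 14640 km².
True area of nature reserve: 290000 × cos²(45.7°) = 290000 × 0.4878 = 141500 km².
Ratio = 14640 / 141500 ≈ 0.104.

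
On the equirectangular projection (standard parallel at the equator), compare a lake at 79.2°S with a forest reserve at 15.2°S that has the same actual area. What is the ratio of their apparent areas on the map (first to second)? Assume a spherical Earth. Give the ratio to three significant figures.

5.15

Plate carrée maps x = Rλ, y = Rφ. The meridian scale is h = 1 and the parallel scale is k = 1/cos φ = sec φ.
Areal scale at 79.2°: h·k = 1.000 × 5.337 = 5.337.
Areal scale at 15.2°: h·k = 1.000 × 1.036 = 1.036.
Ratio = 5.337/1.036 ≈ 5.15.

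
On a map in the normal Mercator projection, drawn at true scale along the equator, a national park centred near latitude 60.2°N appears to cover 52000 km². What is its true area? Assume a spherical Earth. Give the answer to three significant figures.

12800 km²

For Mercator, h = k = sec φ (a conformal cylindrical projection has a single point scale, 1/cos φ).
Areal scale = k² = sec²φ = 1/cos²(60.2°) = 1/0.4970² = 4.049.
True area = apparent / (areal scale) = 52000 / 4.049 ≈ 12800 km².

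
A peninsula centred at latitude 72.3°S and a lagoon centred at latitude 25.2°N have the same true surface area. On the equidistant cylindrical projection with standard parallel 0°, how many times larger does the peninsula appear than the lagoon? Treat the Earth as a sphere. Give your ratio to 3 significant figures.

2.98

For the equirectangular projection with φ₀ = 0 (plate carrée), h = 1 along meridians and k = sec φ along parallels.
Areal scale at 72.3°: h·k = 1.000 × 3.289 = 3.289.
Areal scale at 25.2°: h·k = 1.000 × 1.105 = 1.105.
Ratio = 3.289/1.105 ≈ 2.98.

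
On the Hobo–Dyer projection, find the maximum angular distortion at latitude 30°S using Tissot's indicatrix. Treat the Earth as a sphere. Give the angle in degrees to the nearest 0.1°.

Hobo–Dyer is a cylindrical equal-area projection with standard parallels at ±37.5°. Cylindrical equal-area (φ₀ = 37.5°): h = cos φ / cos 37.5° along meridians, k = cos 37.5° / cos φ along parallels; h·k = 1.
At 30°: h = 1.092, k = 0.9161; principal scales a = 1.092, b = 0.9161.
sin(ω/2) = (a − b)/(a + b) = 0.1755/2.008 = 0.08742, so ω = 2 arcsin(0.08742) ≈ 10.0°.

10.0°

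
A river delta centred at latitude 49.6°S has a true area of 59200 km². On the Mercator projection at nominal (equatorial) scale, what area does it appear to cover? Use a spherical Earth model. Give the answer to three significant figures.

141000 km²

Mercator is conformal, so the point scale is isotropic: h = k = sec φ = 1/cos φ.
Areal scale = k² = sec²φ = 1/cos²(49.6°) = 1/0.6481² = 2.381.
Apparent area = 59200 × 2.381 ≈ 141000 km².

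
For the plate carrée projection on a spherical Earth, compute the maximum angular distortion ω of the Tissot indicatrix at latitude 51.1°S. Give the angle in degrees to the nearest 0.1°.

26.4°

Plate carrée maps x = Rλ, y = Rφ. The meridian scale is h = 1 and the parallel scale is k = 1/cos φ = sec φ.
At 51.1°: h = 1.000, k = 1.592; principal scales a = 1.592, b = 1.000.
sin(ω/2) = (a − b)/(a + b) = 0.5925/2.592 = 0.2285, so ω = 2 arcsin(0.2285) ≈ 26.4°.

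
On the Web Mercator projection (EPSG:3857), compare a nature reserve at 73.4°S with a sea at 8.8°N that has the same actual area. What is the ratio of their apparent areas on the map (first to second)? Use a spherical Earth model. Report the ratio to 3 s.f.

Mercator areal scale is sec²φ.
At 73.4°: sec²(73.4°) = 1/0.2857² = 12.25.
At 8.8°: sec²(8.8°) = 1/0.9882² = 1.024.
Ratio = 12.25/1.024 = cos²(8.8°)/cos²(73.4°) ≈ 12.0.

12.0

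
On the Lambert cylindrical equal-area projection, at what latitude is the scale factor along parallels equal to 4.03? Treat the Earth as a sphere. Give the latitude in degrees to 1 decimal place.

75.6°

The Lambert cylindrical equal-area projection is the cylindrical equal-area projection with its standard parallel at the equator (φ₀ = 0). A cylindrical equal-area projection with standard parallel φ₀ has meridian scale h = cos φ / cos φ₀ and parallel scale k = cos φ₀ / cos φ (so areas are preserved, h·k = 1).
k = cos φ₀ / cos φ = 4.03  ⇒  cos φ = cos 0° / 4.03 = 0.2481.
φ = arccos(0.2481) ≈ 75.6°.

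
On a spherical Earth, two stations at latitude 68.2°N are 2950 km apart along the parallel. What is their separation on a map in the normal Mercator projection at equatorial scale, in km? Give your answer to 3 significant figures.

7940 km

Mercator is conformal, so the point scale is isotropic: h = k = sec φ = 1/cos φ.
Along the parallel, k = sec 68.2° = 1/0.3714 = 2.693.
Map distance = 2950 × 2.693 ≈ 7940 km.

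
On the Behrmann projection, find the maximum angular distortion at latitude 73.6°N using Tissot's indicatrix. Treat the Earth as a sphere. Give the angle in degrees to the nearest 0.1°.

107.8°

Behrmann is a cylindrical equal-area projection with standard parallels at ±30°. A cylindrical equal-area projection with standard parallel φ₀ has meridian scale h = cos φ / cos φ₀ and parallel scale k = cos φ₀ / cos φ (so areas are preserved, h·k = 1).
At 73.6°: h = 0.3260, k = 3.067; principal scales a = 3.067, b = 0.3260.
sin(ω/2) = (a − b)/(a + b) = 2.741/3.393 = 0.8078, so ω = 2 arcsin(0.8078) ≈ 107.8°.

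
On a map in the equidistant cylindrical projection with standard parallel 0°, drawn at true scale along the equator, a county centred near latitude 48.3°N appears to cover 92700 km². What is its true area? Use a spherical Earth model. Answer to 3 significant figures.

61700 km²

Plate carrée maps x = Rλ, y = Rφ. The meridian scale is h = 1 and the parallel scale is k = 1/cos φ = sec φ.
Areal scale = h·k = 1 × sec φ; at 48.3°, h = 1.000, k = 1.503, so h·k = 1.503.
True area = apparent / (areal scale) = 92700 / 1.503 ≈ 61700 km².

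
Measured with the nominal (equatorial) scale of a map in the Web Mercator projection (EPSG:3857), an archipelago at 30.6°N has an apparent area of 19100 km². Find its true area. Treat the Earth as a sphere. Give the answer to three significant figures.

For Mercator, h = k = sec φ (a conformal cylindrical projection has a single point scale, 1/cos φ).
Areal scale = k² = sec²φ = 1/cos²(30.6°) = 1/0.8607² = 1.350.
True area = apparent / (areal scale) = 19100 / 1.350 ≈ 14200 km².

14200 km²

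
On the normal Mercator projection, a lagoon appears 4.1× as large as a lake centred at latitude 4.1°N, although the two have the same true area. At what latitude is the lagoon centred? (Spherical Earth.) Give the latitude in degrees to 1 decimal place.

For equal true areas on Mercator, apparent areas scale as sec²φ, so the ratio is cos²φ₂ / cos²φ₁.
cos²φ₂ / cos²φ₁ = 4.1  ⇒  cos φ₁ = cos 4.1° / √4.1 = 0.9974/2.025 = 0.4926.
φ₁ = arccos(0.4926) ≈ 60.5°.

60.5°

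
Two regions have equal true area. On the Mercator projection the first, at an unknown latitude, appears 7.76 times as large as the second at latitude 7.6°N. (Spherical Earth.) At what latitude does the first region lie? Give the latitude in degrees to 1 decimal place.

On Mercator, (apparent₁)/(apparent₂) = sec²φ₁ / sec²φ₂ when true areas are equal.
cos²φ₂ / cos²φ₁ = 7.76  ⇒  cos φ₁ = cos 7.6° / √7.76 = 0.9912/2.786 = 0.3558.
φ₁ = arccos(0.3558) ≈ 69.2°.

69.2°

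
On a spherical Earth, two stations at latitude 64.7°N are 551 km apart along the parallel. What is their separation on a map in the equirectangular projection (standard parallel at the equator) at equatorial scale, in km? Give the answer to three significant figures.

1290 km

For the equirectangular projection with φ₀ = 0 (plate carrée), h = 1 along meridians and k = sec φ along parallels.
Along the parallel, k = sec 64.7° = 1/0.4274 = 2.340.
Map distance = 551 × 2.340 ≈ 1290 km.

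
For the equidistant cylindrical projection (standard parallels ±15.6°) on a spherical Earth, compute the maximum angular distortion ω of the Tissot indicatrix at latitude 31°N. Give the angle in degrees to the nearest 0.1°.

With standard parallel φ₀ = 15.6°, the equirectangular projection gives x = Rλ cos φ₀, y = Rφ, so h = 1 and k = cos 15.6° / cos φ.
At 31°: h = 1.000, k = 1.124; principal scales a = 1.124, b = 1.000.
sin(ω/2) = (a − b)/(a + b) = 0.1237/2.124 = 0.05823, so ω = 2 arcsin(0.05823) ≈ 6.7°.

6.7°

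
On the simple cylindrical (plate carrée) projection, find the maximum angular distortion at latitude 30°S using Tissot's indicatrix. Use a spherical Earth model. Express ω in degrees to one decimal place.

In the plate carrée (x = Rλ, y = Rφ), meridians are true-scale (h = 1) and parallels are stretched by k = sec φ.
At 30°: h = 1.000, k = 1.155; principal scales a = 1.155, b = 1.000.
sin(ω/2) = (a − b)/(a + b) = 0.1547/2.155 = 0.07180, so ω = 2 arcsin(0.07180) ≈ 8.2°.

8.2°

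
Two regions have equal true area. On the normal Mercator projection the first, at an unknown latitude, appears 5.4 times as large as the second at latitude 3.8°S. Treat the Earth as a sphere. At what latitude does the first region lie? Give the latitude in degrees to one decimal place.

Mercator areal scale is sec²φ, so apparent-area ratio = sec²φ₁ / sec²φ₂ = cos²φ₂ / cos²φ₁.
cos²φ₂ / cos²φ₁ = 5.4  ⇒  cos φ₁ = cos 3.8° / √5.4 = 0.9978/2.324 = 0.4294.
φ₁ = arccos(0.4294) ≈ 64.6°.

64.6°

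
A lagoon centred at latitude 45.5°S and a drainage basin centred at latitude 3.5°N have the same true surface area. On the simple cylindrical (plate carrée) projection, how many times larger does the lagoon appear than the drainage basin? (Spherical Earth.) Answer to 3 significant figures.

1.42

Plate carrée maps x = Rλ, y = Rφ. The meridian scale is h = 1 and the parallel scale is k = 1/cos φ = sec φ.
Areal scale at 45.5°: h·k = 1.000 × 1.427 = 1.427.
Areal scale at 3.5°: h·k = 1.000 × 1.002 = 1.002.
Ratio = 1.427/1.002 ≈ 1.42.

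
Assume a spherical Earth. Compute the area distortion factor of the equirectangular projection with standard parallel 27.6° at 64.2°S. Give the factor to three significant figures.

2.04

In the equirectangular projection with standard parallel φ₀ = 27.6° (x = Rλ cos φ₀, y = Rφ), meridians are true-scale (h = 1) and the parallel scale is k = cos φ₀ / cos φ.
Areal scale = h·k = 1 × cos φ₀ / cos φ; at 64.2°, h = 1.000, k = 2.036, so h·k = 2.036.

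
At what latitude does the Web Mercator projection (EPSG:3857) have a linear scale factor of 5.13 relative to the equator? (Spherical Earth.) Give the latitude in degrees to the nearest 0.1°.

Mercator scale is k = sec φ = 1/cos φ.
1/cos φ = 5.13  ⇒  cos φ = 0.1949  ⇒  φ = arccos(0.1949) ≈ 78.8°.

78.8°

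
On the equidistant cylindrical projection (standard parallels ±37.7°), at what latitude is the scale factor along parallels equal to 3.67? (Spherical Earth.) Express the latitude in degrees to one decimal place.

With standard parallel φ₀ = 37.7°, the equirectangular projection gives x = Rλ cos φ₀, y = Rφ, so h = 1 and k = cos 37.7° / cos φ.
k = cos φ₀ / cos φ = 3.67  ⇒  cos φ = cos 37.7° / 3.67 = 0.2156.
φ = arccos(0.2156) ≈ 77.5°.

77.5°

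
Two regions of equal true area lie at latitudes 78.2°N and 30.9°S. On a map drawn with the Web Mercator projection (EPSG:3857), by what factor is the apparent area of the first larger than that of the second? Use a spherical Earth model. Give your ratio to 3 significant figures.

On Mercator, area is exaggerated by sec²φ = 1/cos²φ.
At 78.2°: sec²(78.2°) = 1/0.2045² = 23.91.
At 30.9°: sec²(30.9°) = 1/0.8581² = 1.358.
Ratio = 23.91/1.358 = cos²(30.9°)/cos²(78.2°) ≈ 17.6.

17.6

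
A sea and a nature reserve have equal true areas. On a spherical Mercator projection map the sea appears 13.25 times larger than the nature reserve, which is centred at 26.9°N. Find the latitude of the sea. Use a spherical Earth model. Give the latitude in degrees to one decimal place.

75.8°

On Mercator, (apparent₁)/(apparent₂) = sec²φ₁ / sec²φ₂ when true areas are equal.
cos²φ₂ / cos²φ₁ = 13.25  ⇒  cos φ₁ = cos 26.9° / √13.25 = 0.8918/3.640 = 0.2450.
φ₁ = arccos(0.2450) ≈ 75.8°.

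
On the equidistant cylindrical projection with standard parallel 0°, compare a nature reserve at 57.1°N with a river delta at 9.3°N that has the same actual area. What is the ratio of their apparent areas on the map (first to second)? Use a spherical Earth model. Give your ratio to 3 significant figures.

In the plate carrée (x = Rλ, y = Rφ), meridians are true-scale (h = 1) and parallels are stretched by k = sec φ.
Areal scale at 57.1°: h·k = 1.000 × 1.841 = 1.841.
Areal scale at 9.3°: h·k = 1.000 × 1.013 = 1.013.
Ratio = 1.841/1.013 ≈ 1.82.

1.82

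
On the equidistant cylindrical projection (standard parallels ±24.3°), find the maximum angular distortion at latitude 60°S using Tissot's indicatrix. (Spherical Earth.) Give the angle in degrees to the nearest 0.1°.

33.9°

The equidistant cylindrical projection with φ₀ = 24.3° has h = 1 (meridians true) and k = cos φ₀ / cos φ along parallels.
At 60°: h = 1.000, k = 1.823; principal scales a = 1.823, b = 1.000.
sin(ω/2) = (a − b)/(a + b) = 0.8228/2.823 = 0.2915, so ω = 2 arcsin(0.2915) ≈ 33.9°.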